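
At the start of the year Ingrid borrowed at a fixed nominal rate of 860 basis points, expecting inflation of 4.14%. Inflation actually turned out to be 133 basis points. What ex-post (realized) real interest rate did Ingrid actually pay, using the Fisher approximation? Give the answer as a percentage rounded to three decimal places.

7.270%

Ex-post: 8.6% − 1.33% = 7.270%
So the realized real rate is 7.270%.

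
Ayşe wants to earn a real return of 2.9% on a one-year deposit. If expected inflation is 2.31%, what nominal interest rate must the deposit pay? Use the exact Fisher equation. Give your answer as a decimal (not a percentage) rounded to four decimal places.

0.0528

(1 + i) = (1 + r)(1 + π) = 1.02900 × 1.02310 = 1.0527699
i = 1.0527699 − 1, so the required nominal rate is 0.0528.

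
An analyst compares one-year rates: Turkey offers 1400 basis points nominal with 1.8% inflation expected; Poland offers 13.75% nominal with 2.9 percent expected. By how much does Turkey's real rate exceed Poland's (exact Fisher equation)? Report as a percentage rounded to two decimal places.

1.44%

Turkey: (1 + 0.1400)/(1 + 0.0180) − 1 = 11.9843%
Poland: (1 + 0.1375)/(1 + 0.0290) − 1 = 10.5442%
Differential = 11.9843% − 10.5442% = 1.4401% → 1.44%.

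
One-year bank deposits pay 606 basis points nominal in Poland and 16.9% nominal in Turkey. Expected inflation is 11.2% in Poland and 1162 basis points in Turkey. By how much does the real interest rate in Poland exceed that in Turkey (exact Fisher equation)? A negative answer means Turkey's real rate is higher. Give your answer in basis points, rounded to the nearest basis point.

Poland: (1 + 0.0606)/(1 + 0.1120) − 1 = -4.6223%
Turkey: (1 + 0.1690)/(1 + 0.1162) − 1 = 4.7303%
Differential = -4.6223% − 4.7303% = -9.3526% → -935 basis points.

-935 basis points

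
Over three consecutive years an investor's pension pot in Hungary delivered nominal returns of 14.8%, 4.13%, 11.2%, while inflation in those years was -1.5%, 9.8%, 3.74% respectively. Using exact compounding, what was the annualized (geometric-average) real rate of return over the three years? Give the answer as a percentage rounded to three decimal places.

Nominal growth factor = 1.1480 × 1.0413 × 1.1120 = 1.32929859
Price-level growth factor = 0.9850 × 1.0980 × 1.0374 = 1.12197922
Real growth factor = 1.32929859 / 1.12197922 = 1.18478004
Annualized real rate = 1.18478004^(1/3) − 1 = 5.8147% → 5.815%.

5.815%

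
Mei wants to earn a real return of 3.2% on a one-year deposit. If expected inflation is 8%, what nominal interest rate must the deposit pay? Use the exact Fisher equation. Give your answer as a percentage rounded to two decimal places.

11.46%

(1 + i) = (1 + r)(1 + π) = 1.03200 × 1.08000 = 1.11456
i = 1.11456 − 1, so the required nominal rate is 11.46%.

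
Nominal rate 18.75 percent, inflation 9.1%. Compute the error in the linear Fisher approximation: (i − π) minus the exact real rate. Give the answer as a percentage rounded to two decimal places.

Approximate: r ≈ 18.750% − 9.100% = 9.6500%
Exact: (1 + 0.1875)/(1 + 0.0910) − 1 = 8.8451%
Error = 9.6500% − 8.8451% = 0.8049% → 0.80%.

0.80%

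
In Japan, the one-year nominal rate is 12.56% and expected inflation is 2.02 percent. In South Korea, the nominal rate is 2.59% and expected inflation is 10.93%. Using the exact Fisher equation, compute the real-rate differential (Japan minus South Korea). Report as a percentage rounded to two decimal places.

Japan: (1 + 0.1256)/(1 + 0.0202) − 1 = 10.3313%
South Korea: (1 + 0.0259)/(1 + 0.1093) − 1 = -7.5183%
Differential = 10.3313% − (-7.5183%) = 17.8496% → 17.85%.

17.85%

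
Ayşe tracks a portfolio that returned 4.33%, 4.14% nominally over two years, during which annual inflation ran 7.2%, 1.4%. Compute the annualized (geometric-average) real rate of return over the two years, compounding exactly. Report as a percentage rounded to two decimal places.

-0.02%

Nominal growth factor = 1.0433 × 1.0414 = 1.08649262
Price-level growth factor = 1.0720 × 1.0140 = 1.08700800
Real growth factor = 1.08649262 / 1.08700800 = 0.99952587
Annualized real rate = 0.99952587^(1/2) − 1 = -0.0237% → -0.02%.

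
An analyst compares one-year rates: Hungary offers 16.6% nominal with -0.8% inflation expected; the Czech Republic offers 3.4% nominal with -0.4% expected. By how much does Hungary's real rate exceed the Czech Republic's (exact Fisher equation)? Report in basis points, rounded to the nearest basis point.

1373 basis points

Hungary: (1 + 0.1660)/(1 − 0.0080) − 1 = 17.5403%
The Czech Republic: (1 + 0.0340)/(1 − 0.0040) − 1 = 3.8153%
Differential = 17.5403% − 3.8153% = 13.7251% → 1373 basis points.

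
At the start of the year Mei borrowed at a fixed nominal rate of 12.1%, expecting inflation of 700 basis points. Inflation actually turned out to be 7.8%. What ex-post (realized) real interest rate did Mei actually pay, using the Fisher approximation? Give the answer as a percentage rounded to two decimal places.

Ex-post: 12.1% − 7.8% = 4.300%
So the realized real rate is 4.30%.

4.30%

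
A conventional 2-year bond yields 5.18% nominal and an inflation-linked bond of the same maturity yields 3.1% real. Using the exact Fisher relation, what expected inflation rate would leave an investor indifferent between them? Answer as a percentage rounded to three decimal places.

2.017%

(1 + π) = (1 + i)/(1 + r) = 1.05180 / 1.03100 = 1.0201746
Break-even inflation = 1.0201746 − 1 → 2.017%.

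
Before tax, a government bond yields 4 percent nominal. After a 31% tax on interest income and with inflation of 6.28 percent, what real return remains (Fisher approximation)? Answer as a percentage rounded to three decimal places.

After-tax nominal return = 4% × (1 − 0.31) = 2.7600%.
r ≈ 2.7600% − 6.28% → -3.520%.

-3.520%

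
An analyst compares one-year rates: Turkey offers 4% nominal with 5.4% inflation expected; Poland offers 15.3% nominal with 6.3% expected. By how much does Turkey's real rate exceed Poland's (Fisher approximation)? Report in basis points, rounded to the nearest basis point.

Turkey: 4% − 5.4% = -1.400%
Poland: 15.3% − 6.3% = 9.000%
Differential = -10.400% → -1040 basis points.

-1040 basis points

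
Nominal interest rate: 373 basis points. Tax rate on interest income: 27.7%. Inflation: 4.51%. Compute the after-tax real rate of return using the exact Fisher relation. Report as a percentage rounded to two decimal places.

-1.73%

After-tax nominal return = 3.73% × (1 − 0.277) = 2.69679%.
1 + r = 1.0269679 / 1.04510 = 0.9826504
After-tax real rate = 0.9826504 − 1 → -1.73%.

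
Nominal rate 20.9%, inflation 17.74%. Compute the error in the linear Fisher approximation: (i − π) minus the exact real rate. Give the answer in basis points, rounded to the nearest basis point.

Approximate: r ≈ 20.900% − 17.740% = 3.1600%
Exact: (1 + 0.2090)/(1 + 0.1774) − 1 = 2.6839%
Error = 3.1600% − 2.6839% = 0.4761% → 48 basis points.

48 basis points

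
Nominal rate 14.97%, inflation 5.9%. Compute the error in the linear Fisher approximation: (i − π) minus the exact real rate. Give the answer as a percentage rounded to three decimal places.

Approximate: r ≈ 14.970% − 5.900% = 9.0700%
Exact: (1 + 0.1497)/(1 + 0.0590) − 1 = 8.5647%
Error = 9.0700% − 8.5647% = 0.5053% → 0.505%.

0.505%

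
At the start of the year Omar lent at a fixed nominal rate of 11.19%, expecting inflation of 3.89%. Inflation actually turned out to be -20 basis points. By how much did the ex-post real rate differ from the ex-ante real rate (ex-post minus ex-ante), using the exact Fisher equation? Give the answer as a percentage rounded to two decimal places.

Ex-ante: (1 + 0.1119)/(1 + 0.0389) − 1 = 7.0267%
Ex-post: (1 + 0.1119)/(1 − 0.0020) − 1 = 11.4128%
Difference (ex-post − ex-ante) = 4.3862% → 4.39%.

4.39%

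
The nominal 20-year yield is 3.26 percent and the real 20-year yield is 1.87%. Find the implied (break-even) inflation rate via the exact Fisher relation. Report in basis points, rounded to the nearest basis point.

(1 + π) = (1 + i)/(1 + r) = 1.03260 / 1.01870 = 1.013645
Break-even inflation = 1.013645 − 1 → 136 basis points.

136 basis points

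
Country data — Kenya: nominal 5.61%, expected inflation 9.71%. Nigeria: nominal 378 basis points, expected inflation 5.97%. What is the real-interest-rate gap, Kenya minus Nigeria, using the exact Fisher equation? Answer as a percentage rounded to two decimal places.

Kenya: (1 + 0.0561)/(1 + 0.0971) − 1 = -3.7371%
Nigeria: (1 + 0.0378)/(1 + 0.0597) − 1 = -2.0666%
Differential = -3.7371% − (-2.0666%) = -1.6705% → -1.67%.

-1.67%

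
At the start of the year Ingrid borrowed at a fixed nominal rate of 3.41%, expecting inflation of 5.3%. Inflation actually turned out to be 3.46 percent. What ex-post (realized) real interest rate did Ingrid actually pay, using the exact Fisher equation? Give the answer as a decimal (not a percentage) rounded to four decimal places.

Ex-post: (1 + 0.0341)/(1 + 0.0346) − 1 = -0.0483%
So the realized real rate is -0.0005.

-0.0005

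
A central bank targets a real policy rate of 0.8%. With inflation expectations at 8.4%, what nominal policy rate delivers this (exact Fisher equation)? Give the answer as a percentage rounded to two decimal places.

(1 + i) = (1 + r)(1 + π) = 1.00800 × 1.08400 = 1.092672
i = 1.092672 − 1, so the required nominal rate is 9.27%.

9.27%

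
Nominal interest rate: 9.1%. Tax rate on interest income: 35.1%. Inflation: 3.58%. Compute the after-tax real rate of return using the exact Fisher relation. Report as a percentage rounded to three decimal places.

2.246%

After-tax nominal return = 9.1% × (1 − 0.351) = 5.9059%.
1 + r = 1.059059 / 1.03580 = 1.0224551
After-tax real rate = 1.0224551 − 1 → 2.246%.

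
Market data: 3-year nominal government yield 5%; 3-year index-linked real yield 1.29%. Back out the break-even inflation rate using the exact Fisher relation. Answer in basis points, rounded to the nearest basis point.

(1 + π) = (1 + i)/(1 + r) = 1.05000 / 1.01290 = 1.036628
Break-even inflation = 1.036628 − 1 → 366 basis points.

366 basis points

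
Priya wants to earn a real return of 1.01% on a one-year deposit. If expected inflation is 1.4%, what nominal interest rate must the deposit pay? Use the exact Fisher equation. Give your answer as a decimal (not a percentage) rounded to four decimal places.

(1 + i) = (1 + r)(1 + π) = 1.01010 × 1.01400 = 1.0242414
i = 1.0242414 − 1, so the required nominal rate is 0.0242.

0.0242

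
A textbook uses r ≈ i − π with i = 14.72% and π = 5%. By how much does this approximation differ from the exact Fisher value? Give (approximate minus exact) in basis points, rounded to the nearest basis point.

Approximate: r ≈ 14.720% − 5.000% = 9.7200%
Exact: (1 + 0.1472)/(1 + 0.0500) − 1 = 9.2571%
Error = 9.7200% − 9.2571% = 0.4629% → 46 basis points.

46 basis points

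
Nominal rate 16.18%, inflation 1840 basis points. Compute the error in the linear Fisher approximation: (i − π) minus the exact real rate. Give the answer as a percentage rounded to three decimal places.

-0.345%

Approximate: r ≈ 16.180% − 18.400% = -2.2200%
Exact: (1 + 0.1618)/(1 + 0.1840) − 1 = -1.8750%
Error = -2.2200% − (-1.8750%) = -0.3450% → -0.345%.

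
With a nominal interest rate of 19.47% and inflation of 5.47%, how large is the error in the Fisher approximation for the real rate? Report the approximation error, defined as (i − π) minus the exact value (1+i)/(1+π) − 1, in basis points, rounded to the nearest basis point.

73 basis points

Approximate: r ≈ 19.470% − 5.470% = 14.0000%
Exact: (1 + 0.1947)/(1 + 0.0547) − 1 = 13.2739%
Error = 14.0000% − 13.2739% = 0.7261% → 73 basis points.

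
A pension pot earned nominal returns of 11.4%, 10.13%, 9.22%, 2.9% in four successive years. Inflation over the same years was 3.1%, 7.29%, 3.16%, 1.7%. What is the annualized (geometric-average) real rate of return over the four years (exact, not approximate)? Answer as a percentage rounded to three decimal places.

Nominal growth factor = 1.1140 × 1.1013 × 1.0922 × 1.0290 = 1.37882255
Price-level growth factor = 1.0310 × 1.0729 × 1.0316 × 1.0170 = 1.16051350
Real growth factor = 1.37882255 / 1.16051350 = 1.18811418
Annualized real rate = 1.18811418^(1/4) − 1 = 4.4034% → 4.403%.

4.403%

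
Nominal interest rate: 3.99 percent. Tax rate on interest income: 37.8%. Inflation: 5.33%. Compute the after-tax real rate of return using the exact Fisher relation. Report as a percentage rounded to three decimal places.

-2.704%

After-tax nominal return = 3.99% × (1 − 0.378) = 2.48178%.
1 + r = 1.0248178 / 1.05330 = 0.972959
After-tax real rate = 0.972959 − 1 → -2.704%.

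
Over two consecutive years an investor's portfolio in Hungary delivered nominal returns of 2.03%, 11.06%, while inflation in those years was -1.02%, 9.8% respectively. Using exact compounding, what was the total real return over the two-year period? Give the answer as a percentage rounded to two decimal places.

Nominal growth factor = 1.0203 × 1.1106 = 1.133145
Price-level growth factor = 0.9898 × 1.0980 = 1.086800
Real growth factor = 1.133145 / 1.086800 = 1.042643
Total real return = 1.042643 − 1 → 4.26%.

4.26%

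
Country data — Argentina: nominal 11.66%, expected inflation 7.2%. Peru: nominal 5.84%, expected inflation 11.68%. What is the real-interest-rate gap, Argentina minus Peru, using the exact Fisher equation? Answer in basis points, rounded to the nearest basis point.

939 basis points

Argentina: (1 + 0.1166)/(1 + 0.0720) − 1 = 4.1604%
Peru: (1 + 0.0584)/(1 + 0.1168) − 1 = -5.2292%
Differential = 4.1604% − (-5.2292%) = 9.3897% → 939 basis points.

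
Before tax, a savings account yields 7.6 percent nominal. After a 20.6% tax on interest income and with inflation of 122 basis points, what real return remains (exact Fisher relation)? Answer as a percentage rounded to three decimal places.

4.756%

After-tax nominal return = 7.6% × (1 − 0.206) = 6.0344%.
1 + r = 1.060344 / 1.01220 = 1.047564
After-tax real rate = 1.047564 − 1 → 4.756%.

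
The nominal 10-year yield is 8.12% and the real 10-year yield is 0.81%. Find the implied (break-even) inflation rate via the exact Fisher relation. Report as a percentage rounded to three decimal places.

(1 + π) = (1 + i)/(1 + r) = 1.08120 / 1.00810 = 1.072513
Break-even inflation = 1.072513 − 1 → 7.251%.

7.251%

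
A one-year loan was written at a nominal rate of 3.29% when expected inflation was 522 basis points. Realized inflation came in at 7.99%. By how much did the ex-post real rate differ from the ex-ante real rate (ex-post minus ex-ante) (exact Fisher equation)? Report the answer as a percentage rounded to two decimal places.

-2.52%

Ex-ante: (1 + 0.0329)/(1 + 0.0522) − 1 = -1.8343%
Ex-post: (1 + 0.0329)/(1 + 0.0799) − 1 = -4.3523%
Difference (ex-post − ex-ante) = -2.5180% → -2.52%.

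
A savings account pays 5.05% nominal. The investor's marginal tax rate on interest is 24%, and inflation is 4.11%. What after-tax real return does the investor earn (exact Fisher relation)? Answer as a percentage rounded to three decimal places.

After-tax nominal return = 5.05% × (1 − 0.24) = 3.8380%.
1 + r = 1.03838 / 1.04110 = 0.997387
After-tax real rate = 0.997387 − 1 → -0.261%.

-0.261%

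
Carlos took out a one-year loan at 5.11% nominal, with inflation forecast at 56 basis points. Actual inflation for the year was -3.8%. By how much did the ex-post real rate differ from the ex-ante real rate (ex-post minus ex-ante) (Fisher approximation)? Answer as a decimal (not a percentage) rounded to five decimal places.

0.04360

Ex-ante: 5.11% − 0.56% = 4.550%
Ex-post: 5.11% − (-3.8%) = 8.910%
Difference (ex-post − ex-ante) = 4.3600% → 0.04360.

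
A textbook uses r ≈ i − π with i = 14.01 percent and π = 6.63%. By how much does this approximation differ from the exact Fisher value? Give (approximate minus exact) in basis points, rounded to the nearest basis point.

Approximate: r ≈ 14.010% − 6.630% = 7.3800%
Exact: (1 + 0.1401)/(1 + 0.0663) − 1 = 6.9211%
Error = 7.3800% − 6.9211% = 0.4589% → 46 basis points.

46 basis points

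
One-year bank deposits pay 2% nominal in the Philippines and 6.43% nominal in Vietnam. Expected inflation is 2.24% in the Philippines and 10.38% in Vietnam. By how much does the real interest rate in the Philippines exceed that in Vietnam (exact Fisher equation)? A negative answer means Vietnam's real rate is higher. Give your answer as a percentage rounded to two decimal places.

3.34%

The Philippines: (1 + 0.0200)/(1 + 0.0224) − 1 = -0.2347%
Vietnam: (1 + 0.0643)/(1 + 0.1038) − 1 = -3.5785%
Differential = -0.2347% − (-3.5785%) = 3.3438% → 3.34%.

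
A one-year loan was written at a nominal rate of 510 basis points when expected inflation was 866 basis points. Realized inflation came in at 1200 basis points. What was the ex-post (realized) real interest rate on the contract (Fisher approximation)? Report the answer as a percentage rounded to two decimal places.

Ex-post: 5.1% − 12% = -6.900%
So the realized real rate is -6.90%.

-6.90%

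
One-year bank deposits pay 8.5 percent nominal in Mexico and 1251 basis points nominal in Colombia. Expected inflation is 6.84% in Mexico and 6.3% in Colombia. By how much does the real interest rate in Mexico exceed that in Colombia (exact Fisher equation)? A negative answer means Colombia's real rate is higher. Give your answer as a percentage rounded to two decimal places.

-4.29%

Mexico: (1 + 0.0850)/(1 + 0.0684) − 1 = 1.5537%
Colombia: (1 + 0.1251)/(1 + 0.0630) − 1 = 5.8420%
Differential = 1.5537% − 5.8420% = -4.2882% → -4.29%.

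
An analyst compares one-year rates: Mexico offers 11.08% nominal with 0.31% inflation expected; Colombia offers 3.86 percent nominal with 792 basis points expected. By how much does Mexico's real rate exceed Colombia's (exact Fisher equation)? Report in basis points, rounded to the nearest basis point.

Mexico: (1 + 0.1108)/(1 + 0.0031) − 1 = 10.7367%
Colombia: (1 + 0.0386)/(1 + 0.0792) − 1 = -3.7620%
Differential = 10.7367% − (-3.7620%) = 14.4988% → 1450 basis points.

1450 basis points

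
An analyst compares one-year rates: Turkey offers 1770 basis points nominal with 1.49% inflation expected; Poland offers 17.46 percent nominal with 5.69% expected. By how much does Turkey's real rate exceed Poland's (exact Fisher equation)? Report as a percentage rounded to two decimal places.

4.84%

Turkey: (1 + 0.1770)/(1 + 0.0149) − 1 = 15.9720%
Poland: (1 + 0.1746)/(1 + 0.0569) − 1 = 11.1363%
Differential = 15.9720% − 11.1363% = 4.8357% → 4.84%.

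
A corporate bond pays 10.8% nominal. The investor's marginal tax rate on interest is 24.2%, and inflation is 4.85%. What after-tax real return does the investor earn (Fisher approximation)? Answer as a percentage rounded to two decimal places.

After-tax nominal return = 10.8% × (1 − 0.242) = 8.1864%.
r ≈ 8.1864% − 4.85% → 3.34%.

3.34%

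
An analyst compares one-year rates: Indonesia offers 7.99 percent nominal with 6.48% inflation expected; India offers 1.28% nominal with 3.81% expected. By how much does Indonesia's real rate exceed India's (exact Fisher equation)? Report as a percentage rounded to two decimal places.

3.86%

Indonesia: (1 + 0.0799)/(1 + 0.0648) − 1 = 1.4181%
India: (1 + 0.0128)/(1 + 0.0381) − 1 = -2.4371%
Differential = 1.4181% − (-2.4371%) = 3.8553% → 3.86%.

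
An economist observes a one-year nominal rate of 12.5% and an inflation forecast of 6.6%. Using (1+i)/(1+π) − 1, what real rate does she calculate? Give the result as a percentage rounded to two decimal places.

By the Fisher identity, 1 + r = (1 + i)/(1 + π).
1 + r = 1.12500 / 1.06600 = 1.055347
r = 1.055347 − 1 = 5.5347%, i.e. 5.53%.

5.53%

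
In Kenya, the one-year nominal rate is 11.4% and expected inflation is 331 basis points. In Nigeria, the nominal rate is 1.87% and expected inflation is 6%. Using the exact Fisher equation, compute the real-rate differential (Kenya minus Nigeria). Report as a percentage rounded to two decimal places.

11.73%

Kenya: (1 + 0.1140)/(1 + 0.0331) − 1 = 7.8308%
Nigeria: (1 + 0.0187)/(1 + 0.0600) − 1 = -3.8962%
Differential = 7.8308% − (-3.8962%) = 11.7270% → 11.73%.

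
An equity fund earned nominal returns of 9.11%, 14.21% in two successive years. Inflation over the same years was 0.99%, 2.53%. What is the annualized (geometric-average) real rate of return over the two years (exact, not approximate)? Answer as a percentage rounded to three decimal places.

Compound the nominal returns: 1.0911 × 1.1421 = 1.24614531.
Compound inflation: 1.0099 × 1.0253 = 1.03545047.
Deflate: 1.24614531 / 1.03545047 = 1.20348133.
Annualized real rate = 1.20348133^(1/2) − 1 = 9.7033% → 9.703%.

9.703%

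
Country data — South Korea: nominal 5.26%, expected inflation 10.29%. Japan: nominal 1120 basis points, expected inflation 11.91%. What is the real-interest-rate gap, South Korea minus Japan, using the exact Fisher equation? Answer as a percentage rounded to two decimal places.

-3.93%

South Korea: (1 + 0.0526)/(1 + 0.1029) − 1 = -4.5607%
Japan: (1 + 0.1120)/(1 + 0.1191) − 1 = -0.6344%
Differential = -4.5607% − (-0.6344%) = -3.9263% → -3.93%.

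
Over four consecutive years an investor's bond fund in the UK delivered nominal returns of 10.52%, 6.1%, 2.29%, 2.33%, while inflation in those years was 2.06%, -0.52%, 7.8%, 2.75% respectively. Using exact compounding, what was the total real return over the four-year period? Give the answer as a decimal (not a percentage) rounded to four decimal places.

Compound the nominal returns: 1.1052 × 1.0610 × 1.0229 × 1.0233 = 1.227418.
Compound inflation: 1.0206 × 0.9948 × 1.0780 × 1.0275 = 1.124584.
Deflate: 1.227418 / 1.124584 = 1.091442.
Total real return = 1.091442 − 1 → 0.0914.

0.0914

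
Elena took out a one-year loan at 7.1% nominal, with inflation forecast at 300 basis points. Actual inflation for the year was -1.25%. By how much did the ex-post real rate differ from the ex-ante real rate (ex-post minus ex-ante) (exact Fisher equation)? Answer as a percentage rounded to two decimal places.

4.48%

Ex-ante: (1 + 0.0710)/(1 + 0.0300) − 1 = 3.9806%
Ex-post: (1 + 0.0710)/(1 − 0.0125) − 1 = 8.4557%
Difference (ex-post − ex-ante) = 4.4751% → 4.48%.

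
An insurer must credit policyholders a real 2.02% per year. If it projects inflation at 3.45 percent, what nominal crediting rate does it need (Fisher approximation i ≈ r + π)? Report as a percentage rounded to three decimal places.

i ≈ r + π = 2.02% + 3.45% = 5.470%.

5.470%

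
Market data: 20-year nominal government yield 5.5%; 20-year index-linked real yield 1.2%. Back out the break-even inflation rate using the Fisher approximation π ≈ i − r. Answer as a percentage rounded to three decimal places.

π ≈ i − r = 5.5% − 1.2% → 4.300%.

4.300%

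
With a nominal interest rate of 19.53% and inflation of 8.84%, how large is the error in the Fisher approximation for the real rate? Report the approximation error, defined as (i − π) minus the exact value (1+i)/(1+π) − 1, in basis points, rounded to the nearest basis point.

87 basis points

Approximate: r ≈ 19.530% − 8.840% = 10.6900%
Exact: (1 + 0.1953)/(1 + 0.0884) − 1 = 9.8218%
Error = 10.6900% − 9.8218% = 0.8682% → 87 basis points.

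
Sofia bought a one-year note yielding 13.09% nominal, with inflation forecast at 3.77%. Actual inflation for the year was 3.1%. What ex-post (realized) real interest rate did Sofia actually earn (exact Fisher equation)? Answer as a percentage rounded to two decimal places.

9.69%

Ex-post: (1 + 0.1309)/(1 + 0.0310) − 1 = 9.6896%
So the realized real rate is 9.69%.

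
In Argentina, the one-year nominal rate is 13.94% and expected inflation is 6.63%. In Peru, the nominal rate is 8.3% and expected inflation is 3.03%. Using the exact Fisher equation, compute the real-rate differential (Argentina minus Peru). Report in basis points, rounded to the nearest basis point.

174 basis points

Argentina: (1 + 0.1394)/(1 + 0.0663) − 1 = 6.8555%
Peru: (1 + 0.0830)/(1 + 0.0303) − 1 = 5.1150%
Differential = 6.8555% − 5.1150% = 1.7405% → 174 basis points.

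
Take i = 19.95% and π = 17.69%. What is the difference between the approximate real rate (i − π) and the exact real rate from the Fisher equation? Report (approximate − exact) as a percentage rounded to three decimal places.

0.340%

Approximate: r ≈ 19.950% − 17.690% = 2.2600%
Exact: (1 + 0.1995)/(1 + 0.1769) − 1 = 1.9203%
Error = 2.2600% − 1.9203% = 0.3397% → 0.340%.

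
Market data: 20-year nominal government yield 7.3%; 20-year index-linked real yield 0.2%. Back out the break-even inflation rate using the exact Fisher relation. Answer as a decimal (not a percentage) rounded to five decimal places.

0.07086

(1 + π) = (1 + i)/(1 + r) = 1.07300 / 1.00200 = 1.070858
Break-even inflation = 1.070858 − 1 → 0.07086.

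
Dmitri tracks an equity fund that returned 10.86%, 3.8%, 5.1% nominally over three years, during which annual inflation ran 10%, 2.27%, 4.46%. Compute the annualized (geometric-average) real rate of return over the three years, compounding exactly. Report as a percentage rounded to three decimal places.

Nominal growth factor = 1.1086 × 1.0380 × 1.0510 = 1.20941387
Price-level growth factor = 1.1000 × 1.0227 × 1.0446 = 1.17514366
Real growth factor = 1.20941387 / 1.17514366 = 1.02916257
Annualized real rate = 1.02916257^(1/3) − 1 = 0.9628% → 0.963%.

0.963%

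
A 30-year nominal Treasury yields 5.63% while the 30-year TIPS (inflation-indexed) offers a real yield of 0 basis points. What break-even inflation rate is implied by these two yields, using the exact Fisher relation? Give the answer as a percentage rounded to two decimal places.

(1 + π) = (1 + i)/(1 + r) = 1.05630 / 1.00000 = 1.056300
Break-even inflation = 1.056300 − 1 → 5.63%.

5.63%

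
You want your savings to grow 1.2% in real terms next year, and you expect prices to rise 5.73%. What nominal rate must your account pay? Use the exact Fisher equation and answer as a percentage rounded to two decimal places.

(1 + i) = (1 + r)(1 + π) = 1.01200 × 1.05730 = 1.0699876
i = 1.0699876 − 1, so the required nominal rate is 7.00%.

7.00%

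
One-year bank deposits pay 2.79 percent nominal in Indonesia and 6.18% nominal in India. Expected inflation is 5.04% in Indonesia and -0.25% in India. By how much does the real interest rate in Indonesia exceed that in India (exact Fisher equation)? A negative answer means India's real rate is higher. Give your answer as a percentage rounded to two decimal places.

Indonesia: (1 + 0.0279)/(1 + 0.0504) − 1 = -2.1420%
India: (1 + 0.0618)/(1 − 0.0025) − 1 = 6.4461%
Differential = -2.1420% − 6.4461% = -8.5882% → -8.59%.

-8.59%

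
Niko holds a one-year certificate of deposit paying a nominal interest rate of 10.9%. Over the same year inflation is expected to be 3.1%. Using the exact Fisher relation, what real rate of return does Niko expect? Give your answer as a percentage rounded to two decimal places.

7.57%

By the Fisher relation, 1 + r = (1 + i)/(1 + π).
1 + r = 1.10900 / 1.03100 = 1.075655
r = 1.075655 − 1 = 7.5655%, i.e. 7.57%.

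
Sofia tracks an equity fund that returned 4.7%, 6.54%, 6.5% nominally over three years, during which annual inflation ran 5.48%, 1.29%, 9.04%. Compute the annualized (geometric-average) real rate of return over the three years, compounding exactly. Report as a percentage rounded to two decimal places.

0.65%

Nominal growth factor = 1.0470 × 1.0654 × 1.0650 = 1.18797960
Price-level growth factor = 1.0548 × 1.0129 × 1.0904 = 1.16499091
Real growth factor = 1.18797960 / 1.16499091 = 1.01973294
Annualized real rate = 1.01973294^(1/3) − 1 = 0.6535% → 0.65%.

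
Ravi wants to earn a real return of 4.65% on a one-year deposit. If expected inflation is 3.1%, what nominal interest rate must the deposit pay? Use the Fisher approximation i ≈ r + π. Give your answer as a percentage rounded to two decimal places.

i ≈ r + π = 4.65% + 3.1% = 7.75%.

7.75%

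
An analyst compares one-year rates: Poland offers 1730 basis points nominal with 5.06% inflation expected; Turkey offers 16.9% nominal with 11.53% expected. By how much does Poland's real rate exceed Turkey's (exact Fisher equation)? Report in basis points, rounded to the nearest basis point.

Poland: (1 + 0.1730)/(1 + 0.0506) − 1 = 11.6505%
Turkey: (1 + 0.1690)/(1 + 0.1153) − 1 = 4.8148%
Differential = 11.6505% − 4.8148% = 6.8356% → 684 basis points.

684 basis points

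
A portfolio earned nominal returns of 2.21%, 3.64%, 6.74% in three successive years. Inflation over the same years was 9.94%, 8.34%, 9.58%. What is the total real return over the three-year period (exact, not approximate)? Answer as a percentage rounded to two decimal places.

Nominal growth factor = 1.0221 × 1.0364 × 1.0674 = 1.130702
Price-level growth factor = 1.0994 × 1.0834 × 1.0958 = 1.305196
Real growth factor = 1.130702 / 1.305196 = 0.866308
Total real return = 0.866308 − 1 → -13.37%.

-13.37%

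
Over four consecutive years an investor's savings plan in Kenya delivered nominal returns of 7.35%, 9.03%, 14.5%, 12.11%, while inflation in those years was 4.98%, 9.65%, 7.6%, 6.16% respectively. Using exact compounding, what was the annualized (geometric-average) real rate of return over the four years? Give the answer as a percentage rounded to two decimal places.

Nominal growth factor = 1.0735 × 1.0903 × 1.1450 × 1.1211 = 1.50244264
Price-level growth factor = 1.0498 × 1.0965 × 1.0760 × 1.0616 = 1.31488686
Real growth factor = 1.50244264 / 1.31488686 = 1.14264024
Annualized real rate = 1.14264024^(1/4) − 1 = 3.3897% → 3.39%.

3.39%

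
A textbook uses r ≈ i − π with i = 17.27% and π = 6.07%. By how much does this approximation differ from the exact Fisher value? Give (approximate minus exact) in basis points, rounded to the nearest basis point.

Approximate: r ≈ 17.270% − 6.070% = 11.2000%
Exact: (1 + 0.1727)/(1 + 0.0607) − 1 = 10.5591%
Error = 11.2000% − 10.5591% = 0.6409% → 64 basis points.

64 basis points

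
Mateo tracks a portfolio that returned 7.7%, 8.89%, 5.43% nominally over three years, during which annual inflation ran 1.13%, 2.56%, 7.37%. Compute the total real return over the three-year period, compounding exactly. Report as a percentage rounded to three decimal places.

11.027%

Nominal growth factor = 1.0770 × 1.0889 × 1.0543 = 1.236425
Price-level growth factor = 1.0113 × 1.0256 × 1.0737 = 1.113630
Real growth factor = 1.236425 / 1.113630 = 1.110266
Total real return = 1.110266 − 1 → 11.027%.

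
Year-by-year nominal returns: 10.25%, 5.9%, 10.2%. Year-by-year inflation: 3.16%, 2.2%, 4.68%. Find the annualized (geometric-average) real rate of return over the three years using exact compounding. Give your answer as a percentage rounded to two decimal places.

Nominal growth factor = 1.1025 × 1.0590 × 1.1020 = 1.28663735
Price-level growth factor = 1.0316 × 1.0220 × 1.0468 = 1.10363622
Real growth factor = 1.28663735 / 1.10363622 = 1.16581653
Annualized real rate = 1.16581653^(1/3) − 1 = 5.2471% → 5.25%.

5.25%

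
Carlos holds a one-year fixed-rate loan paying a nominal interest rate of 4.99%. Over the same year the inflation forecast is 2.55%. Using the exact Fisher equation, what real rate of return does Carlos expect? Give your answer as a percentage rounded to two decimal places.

By the Fisher equation, 1 + r = (1 + i)/(1 + π).
1 + r = 1.04990 / 1.02550 = 1.023793
r = 1.023793 − 1 = 2.3793%, i.e. 2.38%.

2.38%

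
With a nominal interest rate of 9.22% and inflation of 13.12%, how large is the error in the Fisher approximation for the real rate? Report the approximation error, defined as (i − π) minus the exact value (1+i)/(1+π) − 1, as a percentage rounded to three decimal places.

-0.452%

Approximate: r ≈ 9.220% − 13.120% = -3.9000%
Exact: (1 + 0.0922)/(1 + 0.1312) − 1 = -3.4477%
Error = -3.9000% − (-3.4477%) = -0.4523% → -0.452%.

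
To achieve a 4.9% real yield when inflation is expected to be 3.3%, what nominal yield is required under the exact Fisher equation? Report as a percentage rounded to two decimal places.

8.36%

(1 + i) = (1 + r)(1 + π) = 1.04900 × 1.03300 = 1.083617
i = 1.083617 − 1, so the required nominal rate is 8.36%.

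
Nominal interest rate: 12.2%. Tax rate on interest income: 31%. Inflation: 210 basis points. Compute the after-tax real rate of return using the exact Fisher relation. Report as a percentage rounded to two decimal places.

After-tax nominal return = 12.2% × (1 − 0.31) = 8.4180%.
1 + r = 1.08418 / 1.02100 = 1.061881
After-tax real rate = 1.061881 − 1 → 6.19%.

6.19%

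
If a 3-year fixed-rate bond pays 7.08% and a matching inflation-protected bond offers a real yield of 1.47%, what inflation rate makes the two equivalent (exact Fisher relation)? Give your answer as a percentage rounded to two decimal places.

5.53%

(1 + π) = (1 + i)/(1 + r) = 1.07080 / 1.01470 = 1.055287
Break-even inflation = 1.055287 − 1 → 5.53%.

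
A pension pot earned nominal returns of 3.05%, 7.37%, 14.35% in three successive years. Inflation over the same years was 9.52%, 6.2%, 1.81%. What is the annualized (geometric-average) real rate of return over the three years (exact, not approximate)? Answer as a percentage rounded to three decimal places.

2.232%

Compound the nominal returns: 1.0305 × 1.0737 × 1.1435 = 1.26522312.
Compound inflation: 1.0952 × 1.0620 × 1.0181 = 1.18415455.
Deflate: 1.26522312 / 1.18415455 = 1.06846113.
Annualized real rate = 1.06846113^(1/3) − 1 = 2.2319% → 2.232%.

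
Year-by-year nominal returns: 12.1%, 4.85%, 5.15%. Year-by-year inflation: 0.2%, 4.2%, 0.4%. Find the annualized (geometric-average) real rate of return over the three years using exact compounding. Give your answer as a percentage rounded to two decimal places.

Compound the nominal returns: 1.1210 × 1.0485 × 1.0515 = 1.23589998.
Compound inflation: 1.0020 × 1.0420 × 1.0040 = 1.04826034.
Deflate: 1.23589998 / 1.04826034 = 1.17900099.
Annualized real rate = 1.17900099^(1/3) − 1 = 5.6424% → 5.64%.

5.64%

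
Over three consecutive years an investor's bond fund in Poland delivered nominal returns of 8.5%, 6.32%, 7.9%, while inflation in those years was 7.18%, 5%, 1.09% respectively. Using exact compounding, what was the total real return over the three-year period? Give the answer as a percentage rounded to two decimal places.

Compound the nominal returns: 1.0850 × 1.0632 × 1.0790 = 1.244704.
Compound inflation: 1.0718 × 1.0500 × 1.0109 = 1.137657.
Deflate: 1.244704 / 1.137657 = 1.094095.
Total real return = 1.094095 − 1 → 9.41%.

9.41%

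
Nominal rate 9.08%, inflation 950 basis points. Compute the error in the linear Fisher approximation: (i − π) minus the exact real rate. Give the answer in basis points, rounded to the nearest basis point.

Approximate: r ≈ 9.080% − 9.500% = -0.4200%
Exact: (1 + 0.0908)/(1 + 0.0950) − 1 = -0.3836%
Error = -0.4200% − (-0.3836%) = -0.0364% → -4 basis points.

-4 basis points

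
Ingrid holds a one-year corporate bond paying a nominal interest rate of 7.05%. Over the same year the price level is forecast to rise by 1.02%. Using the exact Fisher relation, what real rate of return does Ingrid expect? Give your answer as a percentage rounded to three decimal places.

By the Fisher relation, 1 + r = (1 + i)/(1 + π).
1 + r = 1.07050 / 1.01020 = 1.059691
r = 1.059691 − 1 = 5.9691%, i.e. 5.969%.

5.969%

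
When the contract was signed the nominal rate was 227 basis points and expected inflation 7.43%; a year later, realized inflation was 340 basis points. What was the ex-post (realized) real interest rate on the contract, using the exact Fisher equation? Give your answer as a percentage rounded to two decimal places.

Ex-post: (1 + 0.0227)/(1 + 0.0340) − 1 = -1.0928%
So the realized real rate is -1.09%.

-1.09%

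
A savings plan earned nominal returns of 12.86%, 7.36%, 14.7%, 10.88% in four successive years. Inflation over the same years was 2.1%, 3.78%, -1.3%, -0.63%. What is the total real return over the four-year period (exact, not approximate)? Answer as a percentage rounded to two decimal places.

Compound the nominal returns: 1.1286 × 1.0736 × 1.1470 × 1.1088 = 1.540988.
Compound inflation: 1.0210 × 1.0378 × 0.9870 × 0.9937 = 1.039230.
Deflate: 1.540988 / 1.039230 = 1.482816.
Total real return = 1.482816 − 1 → 48.28%.

48.28%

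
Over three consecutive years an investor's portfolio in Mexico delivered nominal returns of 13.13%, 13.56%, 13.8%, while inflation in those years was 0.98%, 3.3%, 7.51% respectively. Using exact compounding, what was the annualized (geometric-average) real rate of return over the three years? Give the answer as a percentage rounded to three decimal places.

9.241%

Nominal growth factor = 1.1313 × 1.1356 × 1.1380 = 1.46199347
Price-level growth factor = 1.0098 × 1.0330 × 1.0751 = 1.12146197
Real growth factor = 1.46199347 / 1.12146197 = 1.30364962
Annualized real rate = 1.30364962^(1/3) − 1 = 9.2413% → 9.241%.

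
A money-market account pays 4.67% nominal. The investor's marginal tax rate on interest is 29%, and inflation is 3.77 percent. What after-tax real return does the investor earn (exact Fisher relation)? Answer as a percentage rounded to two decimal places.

-0.44%

After-tax nominal return = 4.67% × (1 − 0.29) = 3.3157%.
1 + r = 1.033157 / 1.03770 = 0.995622
After-tax real rate = 0.995622 − 1 → -0.44%.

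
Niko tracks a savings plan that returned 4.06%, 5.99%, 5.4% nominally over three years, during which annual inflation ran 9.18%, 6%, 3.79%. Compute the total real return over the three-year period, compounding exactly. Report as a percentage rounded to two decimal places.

-3.22%

Compound the nominal returns: 1.0406 × 1.0599 × 1.0540 = 1.162490.
Compound inflation: 1.0918 × 1.0600 × 1.0379 = 1.201170.
Deflate: 1.162490 / 1.201170 = 0.967798.
Total real return = 0.967798 − 1 → -3.22%.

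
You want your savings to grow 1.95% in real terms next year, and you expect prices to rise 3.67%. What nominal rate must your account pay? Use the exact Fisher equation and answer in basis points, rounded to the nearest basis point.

(1 + i) = (1 + r)(1 + π) = 1.01950 × 1.03670 = 1.05691565
i = 1.05691565 − 1, so the required nominal rate is 569 basis points.

569 basis points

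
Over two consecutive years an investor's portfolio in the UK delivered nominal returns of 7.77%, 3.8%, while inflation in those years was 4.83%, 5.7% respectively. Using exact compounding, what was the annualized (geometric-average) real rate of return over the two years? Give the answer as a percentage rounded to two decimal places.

Nominal growth factor = 1.0777 × 1.0380 = 1.11865260
Price-level growth factor = 1.0483 × 1.0570 = 1.10805310
Real growth factor = 1.11865260 / 1.10805310 = 1.00956588
Annualized real rate = 1.00956588^(1/2) − 1 = 0.4772% → 0.48%.

0.48%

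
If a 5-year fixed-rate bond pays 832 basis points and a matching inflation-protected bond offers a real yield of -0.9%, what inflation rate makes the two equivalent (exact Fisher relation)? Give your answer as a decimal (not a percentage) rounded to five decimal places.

0.09304

(1 + π) = (1 + i)/(1 + r) = 1.08320 / 0.99100 = 1.093037
Break-even inflation = 1.093037 − 1 → 0.09304.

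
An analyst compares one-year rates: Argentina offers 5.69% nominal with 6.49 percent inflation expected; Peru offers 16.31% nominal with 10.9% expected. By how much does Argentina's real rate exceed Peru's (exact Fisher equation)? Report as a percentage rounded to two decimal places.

Argentina: (1 + 0.0569)/(1 + 0.0649) − 1 = -0.7512%
Peru: (1 + 0.1631)/(1 + 0.1090) − 1 = 4.8783%
Differential = -0.7512% − 4.8783% = -5.6295% → -5.63%.

-5.63%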